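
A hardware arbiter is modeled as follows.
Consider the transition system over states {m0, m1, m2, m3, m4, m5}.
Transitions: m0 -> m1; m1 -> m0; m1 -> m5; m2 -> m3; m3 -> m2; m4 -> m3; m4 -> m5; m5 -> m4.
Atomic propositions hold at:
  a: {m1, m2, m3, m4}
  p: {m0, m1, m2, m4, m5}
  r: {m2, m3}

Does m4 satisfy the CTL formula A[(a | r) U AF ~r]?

Yes

Sat(a | r) = {m1, m2, m3, m4}
Sat(~r) = {m0, m1, m4, m5}
AF ~r: least fixpoint, start Z0 = {m0, m1, m4, m5}, add states with every successor in Z. Already a fixed point.
Sat(AF ~r) = {m0, m1, m4, m5}
A[(a | r) U AF ~r]: least fixpoint, start Z0 = Sat(AF ~r) = {m0, m1, m4, m5}, add states in Sat(a | r) with every successor in Z. Already a fixed point.
Sat(A[(a | r) U AF ~r]) = {m0, m1, m4, m5}
m4 ∈ Sat(A[(a | r) U AF ~r]) = {m0, m1, m4, m5}, so the formula holds at m4.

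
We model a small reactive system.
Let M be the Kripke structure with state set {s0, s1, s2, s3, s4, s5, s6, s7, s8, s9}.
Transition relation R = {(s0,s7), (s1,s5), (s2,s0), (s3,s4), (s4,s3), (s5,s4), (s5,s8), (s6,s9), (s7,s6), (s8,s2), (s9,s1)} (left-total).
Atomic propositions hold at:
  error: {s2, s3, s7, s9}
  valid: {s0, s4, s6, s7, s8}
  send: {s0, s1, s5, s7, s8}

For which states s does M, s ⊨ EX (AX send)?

Sat(AX send) = {s : every successor in {s0, s1, s5, s7, s8}} = {s0, s1, s2, s9}
Sat(EX (AX send)) = {s : some successor in {s0, s1, s2, s9}} = {s2, s6, s8, s9}

{s2, s6, s8, s9}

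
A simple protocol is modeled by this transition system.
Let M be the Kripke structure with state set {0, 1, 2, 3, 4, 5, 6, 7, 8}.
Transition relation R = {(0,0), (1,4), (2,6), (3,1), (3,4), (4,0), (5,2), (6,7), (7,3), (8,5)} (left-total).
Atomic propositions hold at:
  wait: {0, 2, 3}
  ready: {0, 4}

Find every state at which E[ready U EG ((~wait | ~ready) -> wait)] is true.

{0, 4}

Sat(~wait) = {1, 4, 5, 6, 7, 8}
Sat(~ready) = {1, 2, 3, 5, 6, 7, 8}
Sat(~wait | ~ready) = {1, 2, 3, 4, 5, 6, 7, 8}
Sat((~wait | ~ready) -> wait) = {0, 2, 3}
EG ((~wait | ~ready) -> wait): greatest fixpoint, start Z0 = {0, 2, 3}, keep only states in Sat with some successor in Z. Z1 = {0}; fixed.
Sat(EG ((~wait | ~ready) -> wait)) = {0}
E[ready U EG ((~wait | ~ready) -> wait)]: least fixpoint, start Z0 = Sat(EG ((~wait | ~ready) -> wait)) = {0}, add states in Sat(ready) with some successor in Z. Z1 = {0, 4}; fixed.
Sat(E[ready U EG ((~wait | ~ready) -> wait)]) = {0, 4}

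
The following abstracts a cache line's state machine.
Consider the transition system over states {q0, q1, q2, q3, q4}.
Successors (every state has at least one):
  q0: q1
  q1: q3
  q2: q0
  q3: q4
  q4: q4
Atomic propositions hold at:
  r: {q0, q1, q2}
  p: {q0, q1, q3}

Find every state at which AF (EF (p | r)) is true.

Sat(p | r) = {q0, q1, q2, q3}
EF (p | r): least fixpoint, start Z0 = {q0, q1, q2, q3}, add states with some successor in Z. Already a fixed point.
Sat(EF (p | r)) = {q0, q1, q2, q3}
AF (EF (p | r)): least fixpoint, start Z0 = {q0, q1, q2, q3}, add states with every successor in Z. Already a fixed point.
Sat(AF (EF (p | r))) = {q0, q1, q2, q3}

{q0, q1, q2, q3}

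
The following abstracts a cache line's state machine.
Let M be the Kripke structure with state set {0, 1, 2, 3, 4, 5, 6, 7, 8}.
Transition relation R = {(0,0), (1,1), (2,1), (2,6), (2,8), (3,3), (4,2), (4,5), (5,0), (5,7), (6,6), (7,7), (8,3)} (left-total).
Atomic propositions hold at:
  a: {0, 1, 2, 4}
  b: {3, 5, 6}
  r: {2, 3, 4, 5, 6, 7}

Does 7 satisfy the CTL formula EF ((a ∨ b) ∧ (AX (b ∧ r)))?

Sat(a ∨ b) = {0, 1, 2, 3, 4, 5, 6}
Sat(b ∧ r) = {3, 5, 6}
Sat(AX (b ∧ r)) = {s : every successor in {3, 5, 6}} = {3, 6, 8}
Sat((a ∨ b) ∧ (AX (b ∧ r))) = {3, 6}
EF ((a ∨ b) ∧ (AX (b ∧ r))): least fixpoint, start Z0 = {3, 6}, add states with some successor in Z. Z1 = {2, 3, 6, 8}; Z2 = {2, 3, 4, 6, 8}; fixed.
Sat(EF ((a ∨ b) ∧ (AX (b ∧ r)))) = {2, 3, 4, 6, 8}
7 ∉ Sat(EF ((a ∨ b) ∧ (AX (b ∧ r)))) = {2, 3, 4, 6, 8}, so the formula does not hold at 7.

No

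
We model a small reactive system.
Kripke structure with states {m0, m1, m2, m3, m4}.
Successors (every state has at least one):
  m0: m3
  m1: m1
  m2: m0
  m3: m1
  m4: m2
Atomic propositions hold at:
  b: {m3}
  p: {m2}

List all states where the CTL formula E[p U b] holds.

{m3}

E[p U b]: least fixpoint, start Z0 = Sat(b) = {m3}, add states in Sat(p) with some successor in Z. Already a fixed point.
Sat(E[p U b]) = {m3}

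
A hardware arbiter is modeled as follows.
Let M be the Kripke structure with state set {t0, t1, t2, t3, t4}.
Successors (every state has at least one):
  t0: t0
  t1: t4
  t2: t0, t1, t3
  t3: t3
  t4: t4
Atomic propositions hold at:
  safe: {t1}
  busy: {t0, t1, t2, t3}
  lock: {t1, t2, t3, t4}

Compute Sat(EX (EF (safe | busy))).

Sat(safe | busy) = {t0, t1, t2, t3}
EF (safe | busy): least fixpoint, start Z0 = {t0, t1, t2, t3}, add states with some successor in Z. Already a fixed point.
Sat(EF (safe | busy)) = {t0, t1, t2, t3}
Sat(EX (EF (safe | busy))) = {s : some successor in {t0, t1, t2, t3}} = {t0, t2, t3}

{t0, t2, t3}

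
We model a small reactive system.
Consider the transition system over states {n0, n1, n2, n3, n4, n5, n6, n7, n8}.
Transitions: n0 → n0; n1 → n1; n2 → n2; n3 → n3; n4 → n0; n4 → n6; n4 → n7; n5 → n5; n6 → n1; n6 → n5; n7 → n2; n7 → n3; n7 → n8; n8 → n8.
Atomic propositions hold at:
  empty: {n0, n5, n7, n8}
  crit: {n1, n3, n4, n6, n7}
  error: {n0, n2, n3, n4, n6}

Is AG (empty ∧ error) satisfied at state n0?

Yes

Sat(empty ∧ error) = {n0}
AG (empty ∧ error): greatest fixpoint, start Z0 = {n0}, keep only states in Sat with every successor in Z. Already a fixed point.
Sat(AG (empty ∧ error)) = {n0}
n0 ∈ Sat(AG (empty ∧ error)) = {n0}, so the formula holds at n0.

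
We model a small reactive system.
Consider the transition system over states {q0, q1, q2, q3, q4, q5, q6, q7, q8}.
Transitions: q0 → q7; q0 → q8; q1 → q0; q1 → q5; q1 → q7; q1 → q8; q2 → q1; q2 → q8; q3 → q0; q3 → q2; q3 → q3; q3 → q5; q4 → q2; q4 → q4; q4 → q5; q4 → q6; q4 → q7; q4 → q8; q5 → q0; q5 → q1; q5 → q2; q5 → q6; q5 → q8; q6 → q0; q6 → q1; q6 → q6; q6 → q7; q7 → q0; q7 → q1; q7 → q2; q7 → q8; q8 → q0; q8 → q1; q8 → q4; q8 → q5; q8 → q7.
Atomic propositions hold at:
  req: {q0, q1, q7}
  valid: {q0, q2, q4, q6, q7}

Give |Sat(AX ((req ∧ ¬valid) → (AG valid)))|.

4

Sat(¬valid) = {q1, q3, q5, q8}
Sat(req ∧ ¬valid) = {q1}
AG valid: greatest fixpoint, start Z0 = {q0, q2, q4, q6, q7}, keep only states in Sat with every successor in Z. Z1 = ∅; fixed.
Sat(AG valid) = ∅
Sat((req ∧ ¬valid) → (AG valid)) = {q0, q2, q3, q4, q5, q6, q7, q8}
Sat(AX ((req ∧ ¬valid) → (AG valid))) = {s : every successor in {q0, q2, q3, q4, q5, q6, q7, q8}} = {q0, q1, q3, q4}
|Sat(AX ((req ∧ ¬valid) → (AG valid)))| = |{q0, q1, q3, q4}| = 4.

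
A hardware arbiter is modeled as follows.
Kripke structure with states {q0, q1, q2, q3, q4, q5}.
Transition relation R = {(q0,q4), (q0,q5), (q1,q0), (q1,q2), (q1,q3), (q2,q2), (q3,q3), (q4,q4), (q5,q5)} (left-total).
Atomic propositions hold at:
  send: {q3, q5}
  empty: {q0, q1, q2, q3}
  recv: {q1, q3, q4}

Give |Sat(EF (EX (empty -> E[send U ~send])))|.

5

Sat(~send) = {q0, q1, q2, q4}
E[send U ~send]: least fixpoint, start Z0 = Sat(~send) = {q0, q1, q2, q4}, add states in Sat(send) with some successor in Z. Already a fixed point.
Sat(E[send U ~send]) = {q0, q1, q2, q4}
Sat(empty -> E[send U ~send]) = {q0, q1, q2, q4, q5}
Sat(EX (empty -> E[send U ~send])) = {s : some successor in {q0, q1, q2, q4, q5}} = {q0, q1, q2, q4, q5}
EF (EX (empty -> E[send U ~send])): least fixpoint, start Z0 = {q0, q1, q2, q4, q5}, add states with some successor in Z. Already a fixed point.
Sat(EF (EX (empty -> E[send U ~send]))) = {q0, q1, q2, q4, q5}
|Sat(EF (EX (empty -> E[send U ~send])))| = |{q0, q1, q2, q4, q5}| = 5.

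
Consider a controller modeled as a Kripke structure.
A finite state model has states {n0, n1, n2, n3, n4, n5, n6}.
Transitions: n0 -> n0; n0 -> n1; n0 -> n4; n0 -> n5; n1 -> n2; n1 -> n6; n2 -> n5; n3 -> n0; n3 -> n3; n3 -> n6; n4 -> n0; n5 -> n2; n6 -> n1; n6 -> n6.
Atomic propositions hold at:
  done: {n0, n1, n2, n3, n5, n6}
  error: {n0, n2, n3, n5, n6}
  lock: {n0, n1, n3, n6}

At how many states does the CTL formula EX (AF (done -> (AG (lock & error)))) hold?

1

Sat(lock & error) = {n0, n3, n6}
AG (lock & error): greatest fixpoint, start Z0 = {n0, n3, n6}, keep only states in Sat with every successor in Z. Z1 = {n3}; Z2 = ∅; fixed.
Sat(AG (lock & error)) = ∅
Sat(done -> (AG (lock & error))) = {n4}
AF (done -> (AG (lock & error))): least fixpoint, start Z0 = {n4}, add states with every successor in Z. Already a fixed point.
Sat(AF (done -> (AG (lock & error)))) = {n4}
Sat(EX (AF (done -> (AG (lock & error))))) = {s : some successor in {n4}} = {n0}
|Sat(EX (AF (done -> (AG (lock & error)))))| = |{n0}| = 1.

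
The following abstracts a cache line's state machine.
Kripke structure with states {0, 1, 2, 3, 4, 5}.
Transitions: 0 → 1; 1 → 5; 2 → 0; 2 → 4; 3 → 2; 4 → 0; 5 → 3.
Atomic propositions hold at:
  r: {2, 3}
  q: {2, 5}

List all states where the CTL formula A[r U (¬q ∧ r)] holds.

{3}

Sat(¬q) = {0, 1, 3, 4}
Sat(¬q ∧ r) = {3}
A[r U (¬q ∧ r)]: least fixpoint, start Z0 = Sat((¬q ∧ r)) = {3}, add states in Sat(r) with every successor in Z. Already a fixed point.
Sat(A[r U (¬q ∧ r)]) = {3}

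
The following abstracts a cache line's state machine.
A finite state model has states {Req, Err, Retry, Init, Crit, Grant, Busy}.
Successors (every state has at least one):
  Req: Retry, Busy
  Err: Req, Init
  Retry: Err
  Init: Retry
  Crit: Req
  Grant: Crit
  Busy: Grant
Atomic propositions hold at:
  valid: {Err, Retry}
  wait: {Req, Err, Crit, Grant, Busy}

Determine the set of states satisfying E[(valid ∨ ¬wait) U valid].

{Err, Retry, Init}

Sat(¬wait) = {Retry, Init}
Sat(valid ∨ ¬wait) = {Err, Retry, Init}
E[(valid ∨ ¬wait) U valid]: least fixpoint, start Z0 = Sat(valid) = {Err, Retry}, add states in Sat(valid ∨ ¬wait) with some successor in Z. Z1 = {Err, Retry, Init}; fixed.
Sat(E[(valid ∨ ¬wait) U valid]) = {Err, Retry, Init}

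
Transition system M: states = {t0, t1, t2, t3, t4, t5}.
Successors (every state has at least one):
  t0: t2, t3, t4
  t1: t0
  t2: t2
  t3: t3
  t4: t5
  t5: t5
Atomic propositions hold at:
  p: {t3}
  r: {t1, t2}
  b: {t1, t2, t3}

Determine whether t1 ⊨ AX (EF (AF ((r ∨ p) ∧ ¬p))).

Yes

Sat(r ∨ p) = {t1, t2, t3}
Sat(¬p) = {t0, t1, t2, t4, t5}
Sat((r ∨ p) ∧ ¬p) = {t1, t2}
AF ((r ∨ p) ∧ ¬p): least fixpoint, start Z0 = {t1, t2}, add states with every successor in Z. Already a fixed point.
Sat(AF ((r ∨ p) ∧ ¬p)) = {t1, t2}
EF (AF ((r ∨ p) ∧ ¬p)): least fixpoint, start Z0 = {t1, t2}, add states with some successor in Z. Z1 = {t0, t1, t2}; fixed.
Sat(EF (AF ((r ∨ p) ∧ ¬p))) = {t0, t1, t2}
Sat(AX (EF (AF ((r ∨ p) ∧ ¬p)))) = {s : every successor in {t0, t1, t2}} = {t1, t2}
t1 ∈ Sat(AX (EF (AF ((r ∨ p) ∧ ¬p)))) = {t1, t2}, so the formula holds at t1.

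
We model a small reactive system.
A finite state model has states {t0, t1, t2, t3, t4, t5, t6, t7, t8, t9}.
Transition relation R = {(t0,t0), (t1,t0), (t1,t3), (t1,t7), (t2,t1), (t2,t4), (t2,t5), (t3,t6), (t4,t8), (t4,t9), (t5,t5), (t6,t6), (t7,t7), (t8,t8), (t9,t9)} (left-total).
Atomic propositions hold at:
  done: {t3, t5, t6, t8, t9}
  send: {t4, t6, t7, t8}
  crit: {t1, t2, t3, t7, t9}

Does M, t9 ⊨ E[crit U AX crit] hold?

Yes

Sat(AX crit) = {s : every successor in {t1, t2, t3, t7, t9}} = {t7, t9}
E[crit U AX crit]: least fixpoint, start Z0 = Sat(AX crit) = {t7, t9}, add states in Sat(crit) with some successor in Z. Z1 = {t1, t7, t9}; Z2 = {t1, t2, t7, t9}; fixed.
Sat(E[crit U AX crit]) = {t1, t2, t7, t9}
t9 ∈ Sat(E[crit U AX crit]) = {t1, t2, t7, t9}, so the formula holds at t9.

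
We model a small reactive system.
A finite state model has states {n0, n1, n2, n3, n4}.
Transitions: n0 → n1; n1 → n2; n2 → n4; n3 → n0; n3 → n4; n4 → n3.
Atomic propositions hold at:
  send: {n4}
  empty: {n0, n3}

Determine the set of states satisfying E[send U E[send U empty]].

E[send U empty]: least fixpoint, start Z0 = Sat(empty) = {n0, n3}, add states in Sat(send) with some successor in Z. Z1 = {n0, n3, n4}; fixed.
Sat(E[send U empty]) = {n0, n3, n4}
E[send U E[send U empty]]: least fixpoint, start Z0 = Sat(E[send U empty]) = {n0, n3, n4}, add states in Sat(send) with some successor in Z. Already a fixed point.
Sat(E[send U E[send U empty]]) = {n0, n3, n4}

{n0, n3, n4}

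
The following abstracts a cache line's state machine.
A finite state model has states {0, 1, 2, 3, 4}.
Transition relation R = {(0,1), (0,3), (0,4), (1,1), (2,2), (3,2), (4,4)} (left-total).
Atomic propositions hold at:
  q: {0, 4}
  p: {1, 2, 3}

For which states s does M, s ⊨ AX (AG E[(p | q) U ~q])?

{1, 2, 3}

Sat(p | q) = {0, 1, 2, 3, 4}
Sat(~q) = {1, 2, 3}
E[(p | q) U ~q]: least fixpoint, start Z0 = Sat(~q) = {1, 2, 3}, add states in Sat(p | q) with some successor in Z. Z1 = {0, 1, 2, 3}; fixed.
Sat(E[(p | q) U ~q]) = {0, 1, 2, 3}
AG E[(p | q) U ~q]: greatest fixpoint, start Z0 = {0, 1, 2, 3}, keep only states in Sat with every successor in Z. Z1 = {1, 2, 3}; fixed.
Sat(AG E[(p | q) U ~q]) = {1, 2, 3}
Sat(AX (AG E[(p | q) U ~q])) = {s : every successor in {1, 2, 3}} = {1, 2, 3}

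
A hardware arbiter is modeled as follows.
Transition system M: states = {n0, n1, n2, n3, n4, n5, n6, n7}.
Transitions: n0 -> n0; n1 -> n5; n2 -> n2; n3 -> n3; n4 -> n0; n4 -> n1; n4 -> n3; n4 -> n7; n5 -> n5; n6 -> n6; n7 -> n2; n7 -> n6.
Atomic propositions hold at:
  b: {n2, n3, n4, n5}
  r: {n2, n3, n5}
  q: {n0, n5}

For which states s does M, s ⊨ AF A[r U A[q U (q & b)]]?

Sat(q & b) = {n5}
A[q U (q & b)]: least fixpoint, start Z0 = Sat((q & b)) = {n5}, add states in Sat(q) with every successor in Z. Already a fixed point.
Sat(A[q U (q & b)]) = {n5}
A[r U A[q U (q & b)]]: least fixpoint, start Z0 = Sat(A[q U (q & b)]) = {n5}, add states in Sat(r) with every successor in Z. Already a fixed point.
Sat(A[r U A[q U (q & b)]]) = {n5}
AF A[r U A[q U (q & b)]]: least fixpoint, start Z0 = {n5}, add states with every successor in Z. Z1 = {n1, n5}; fixed.
Sat(AF A[r U A[q U (q & b)]]) = {n1, n5}

{n1, n5}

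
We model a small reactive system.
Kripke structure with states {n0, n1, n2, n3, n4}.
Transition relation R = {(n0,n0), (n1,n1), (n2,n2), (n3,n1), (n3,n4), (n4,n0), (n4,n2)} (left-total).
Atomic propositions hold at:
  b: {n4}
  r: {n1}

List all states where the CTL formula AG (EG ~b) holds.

{n0, n1, n2}

Sat(~b) = {n0, n1, n2, n3}
EG ~b: greatest fixpoint, start Z0 = {n0, n1, n2, n3}, keep only states in Sat with some successor in Z. Already a fixed point.
Sat(EG ~b) = {n0, n1, n2, n3}
AG (EG ~b): greatest fixpoint, start Z0 = {n0, n1, n2, n3}, keep only states in Sat with every successor in Z. Z1 = {n0, n1, n2}; fixed.
Sat(AG (EG ~b)) = {n0, n1, n2}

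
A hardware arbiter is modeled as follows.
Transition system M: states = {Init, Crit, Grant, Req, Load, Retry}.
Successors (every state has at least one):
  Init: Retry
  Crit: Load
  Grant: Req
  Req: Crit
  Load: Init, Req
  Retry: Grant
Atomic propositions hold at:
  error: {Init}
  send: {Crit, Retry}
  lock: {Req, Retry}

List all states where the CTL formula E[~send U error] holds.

{Init, Load}

Sat(~send) = {Init, Grant, Req, Load}
E[~send U error]: least fixpoint, start Z0 = Sat(error) = {Init}, add states in Sat(~send) with some successor in Z. Z1 = {Init, Load}; fixed.
Sat(E[~send U error]) = {Init, Load}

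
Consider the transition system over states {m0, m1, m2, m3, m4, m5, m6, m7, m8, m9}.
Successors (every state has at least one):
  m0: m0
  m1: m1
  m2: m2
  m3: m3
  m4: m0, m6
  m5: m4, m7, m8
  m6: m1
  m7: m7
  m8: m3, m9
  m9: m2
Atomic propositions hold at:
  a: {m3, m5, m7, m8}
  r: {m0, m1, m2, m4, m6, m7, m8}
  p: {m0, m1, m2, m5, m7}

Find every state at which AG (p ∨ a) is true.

Sat(p ∨ a) = {m0, m1, m2, m3, m5, m7, m8}
AG (p ∨ a): greatest fixpoint, start Z0 = {m0, m1, m2, m3, m5, m7, m8}, keep only states in Sat with every successor in Z. Z1 = {m0, m1, m2, m3, m7}; fixed.
Sat(AG (p ∨ a)) = {m0, m1, m2, m3, m7}

{m0, m1, m2, m3, m7}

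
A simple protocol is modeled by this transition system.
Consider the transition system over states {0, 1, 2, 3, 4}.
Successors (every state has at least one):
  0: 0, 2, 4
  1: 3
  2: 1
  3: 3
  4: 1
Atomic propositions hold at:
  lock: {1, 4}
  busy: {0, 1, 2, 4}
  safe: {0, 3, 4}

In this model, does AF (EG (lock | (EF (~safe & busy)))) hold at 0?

Sat(~safe) = {1, 2}
Sat(~safe & busy) = {1, 2}
EF (~safe & busy): least fixpoint, start Z0 = {1, 2}, add states with some successor in Z. Z1 = {0, 1, 2, 4}; fixed.
Sat(EF (~safe & busy)) = {0, 1, 2, 4}
Sat(lock | (EF (~safe & busy))) = {0, 1, 2, 4}
EG (lock | (EF (~safe & busy))): greatest fixpoint, start Z0 = {0, 1, 2, 4}, keep only states in Sat with some successor in Z. Z1 = {0, 2, 4}; Z2 = {0}; fixed.
Sat(EG (lock | (EF (~safe & busy)))) = {0}
AF (EG (lock | (EF (~safe & busy)))): least fixpoint, start Z0 = {0}, add states with every successor in Z. Already a fixed point.
Sat(AF (EG (lock | (EF (~safe & busy))))) = {0}
0 ∈ Sat(AF (EG (lock | (EF (~safe & busy))))) = {0}, so the formula holds at 0.

Yes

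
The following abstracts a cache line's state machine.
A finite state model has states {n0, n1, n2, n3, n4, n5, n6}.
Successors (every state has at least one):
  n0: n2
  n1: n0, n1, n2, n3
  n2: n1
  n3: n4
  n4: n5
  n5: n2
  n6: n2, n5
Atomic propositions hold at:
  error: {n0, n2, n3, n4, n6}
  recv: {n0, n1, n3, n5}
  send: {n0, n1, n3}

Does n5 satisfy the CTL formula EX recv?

Sat(EX recv) = {s : some successor in {n0, n1, n3, n5}} = {n1, n2, n4, n6}
n5 ∉ Sat(EX recv) = {n1, n2, n4, n6}, so the formula does not hold at n5.

No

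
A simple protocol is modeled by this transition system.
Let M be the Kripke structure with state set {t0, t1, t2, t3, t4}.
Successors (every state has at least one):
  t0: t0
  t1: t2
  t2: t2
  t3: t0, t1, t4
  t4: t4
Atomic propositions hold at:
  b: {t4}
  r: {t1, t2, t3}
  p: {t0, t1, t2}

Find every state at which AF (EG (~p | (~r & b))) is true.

Sat(~p) = {t3, t4}
Sat(~r) = {t0, t4}
Sat(~r & b) = {t4}
Sat(~p | (~r & b)) = {t3, t4}
EG (~p | (~r & b)): greatest fixpoint, start Z0 = {t3, t4}, keep only states in Sat with some successor in Z. Already a fixed point.
Sat(EG (~p | (~r & b))) = {t3, t4}
AF (EG (~p | (~r & b))): least fixpoint, start Z0 = {t3, t4}, add states with every successor in Z. Already a fixed point.
Sat(AF (EG (~p | (~r & b)))) = {t3, t4}

{t3, t4}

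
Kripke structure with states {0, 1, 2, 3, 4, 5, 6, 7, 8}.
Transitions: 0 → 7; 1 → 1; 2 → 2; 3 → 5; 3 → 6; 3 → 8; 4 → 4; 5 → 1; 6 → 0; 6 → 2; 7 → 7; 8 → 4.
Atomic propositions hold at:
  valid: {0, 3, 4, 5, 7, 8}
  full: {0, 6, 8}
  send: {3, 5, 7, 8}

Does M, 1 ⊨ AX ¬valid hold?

Sat(¬valid) = {1, 2, 6}
Sat(AX ¬valid) = {s : every successor in {1, 2, 6}} = {1, 2, 5}
1 ∈ Sat(AX ¬valid) = {1, 2, 5}, so the formula holds at 1.

Yes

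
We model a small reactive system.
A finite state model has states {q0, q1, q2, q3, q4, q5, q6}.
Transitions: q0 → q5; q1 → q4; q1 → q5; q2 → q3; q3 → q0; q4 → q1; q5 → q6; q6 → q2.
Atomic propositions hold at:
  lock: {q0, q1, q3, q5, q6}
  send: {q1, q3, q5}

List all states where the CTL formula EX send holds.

{q0, q1, q2, q4}

Sat(EX send) = {s : some successor in {q1, q3, q5}} = {q0, q1, q2, q4}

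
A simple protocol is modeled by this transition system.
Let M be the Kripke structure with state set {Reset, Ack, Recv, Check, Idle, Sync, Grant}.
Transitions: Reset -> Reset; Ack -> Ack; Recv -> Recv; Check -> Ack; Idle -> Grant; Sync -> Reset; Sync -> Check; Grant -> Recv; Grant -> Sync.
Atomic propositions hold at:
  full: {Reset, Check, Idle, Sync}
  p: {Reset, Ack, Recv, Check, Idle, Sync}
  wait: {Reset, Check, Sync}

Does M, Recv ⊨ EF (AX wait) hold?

No

Sat(AX wait) = {s : every successor in {Reset, Check, Sync}} = {Reset, Sync}
EF (AX wait): least fixpoint, start Z0 = {Reset, Sync}, add states with some successor in Z. Z1 = {Reset, Sync, Grant}; Z2 = {Reset, Idle, Sync, Grant}; fixed.
Sat(EF (AX wait)) = {Reset, Idle, Sync, Grant}
Recv ∉ Sat(EF (AX wait)) = {Reset, Idle, Sync, Grant}, so the formula does not hold at Recv.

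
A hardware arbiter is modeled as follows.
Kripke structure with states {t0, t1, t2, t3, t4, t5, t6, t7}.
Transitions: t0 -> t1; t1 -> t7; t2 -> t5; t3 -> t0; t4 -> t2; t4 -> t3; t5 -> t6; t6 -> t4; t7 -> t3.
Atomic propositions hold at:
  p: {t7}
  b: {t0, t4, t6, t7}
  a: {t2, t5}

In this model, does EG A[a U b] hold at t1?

A[a U b]: least fixpoint, start Z0 = Sat(b) = {t0, t4, t6, t7}, add states in Sat(a) with every successor in Z. Z1 = {t0, t4, t5, t6, t7}; Z2 = {t0, t2, t4, t5, t6, t7}; fixed.
Sat(A[a U b]) = {t0, t2, t4, t5, t6, t7}
EG A[a U b]: greatest fixpoint, start Z0 = {t0, t2, t4, t5, t6, t7}, keep only states in Sat with some successor in Z. Z1 = {t2, t4, t5, t6}; fixed.
Sat(EG A[a U b]) = {t2, t4, t5, t6}
t1 ∉ Sat(EG A[a U b]) = {t2, t4, t5, t6}, so the formula does not hold at t1.

No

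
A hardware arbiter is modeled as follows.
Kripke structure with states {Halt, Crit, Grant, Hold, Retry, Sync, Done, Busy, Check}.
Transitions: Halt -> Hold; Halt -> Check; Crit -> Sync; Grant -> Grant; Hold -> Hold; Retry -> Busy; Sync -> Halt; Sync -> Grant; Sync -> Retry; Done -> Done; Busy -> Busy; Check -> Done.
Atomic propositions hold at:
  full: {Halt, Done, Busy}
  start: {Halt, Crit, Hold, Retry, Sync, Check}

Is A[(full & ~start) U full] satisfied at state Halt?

Sat(~start) = {Grant, Done, Busy}
Sat(full & ~start) = {Done, Busy}
A[(full & ~start) U full]: least fixpoint, start Z0 = Sat(full) = {Halt, Done, Busy}, add states in Sat(full & ~start) with every successor in Z. Already a fixed point.
Sat(A[(full & ~start) U full]) = {Halt, Done, Busy}
Halt ∈ Sat(A[(full & ~start) U full]) = {Halt, Done, Busy}, so the formula holds at Halt.

Yes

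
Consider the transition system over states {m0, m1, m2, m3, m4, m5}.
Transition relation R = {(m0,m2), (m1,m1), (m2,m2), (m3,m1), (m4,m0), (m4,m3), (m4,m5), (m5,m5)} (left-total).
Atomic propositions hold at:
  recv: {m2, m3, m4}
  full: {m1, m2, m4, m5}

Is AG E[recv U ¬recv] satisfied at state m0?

No

Sat(¬recv) = {m0, m1, m5}
E[recv U ¬recv]: least fixpoint, start Z0 = Sat(¬recv) = {m0, m1, m5}, add states in Sat(recv) with some successor in Z. Z1 = {m0, m1, m3, m4, m5}; fixed.
Sat(E[recv U ¬recv]) = {m0, m1, m3, m4, m5}
AG E[recv U ¬recv]: greatest fixpoint, start Z0 = {m0, m1, m3, m4, m5}, keep only states in Sat with every successor in Z. Z1 = {m1, m3, m4, m5}; Z2 = {m1, m3, m5}; fixed.
Sat(AG E[recv U ¬recv]) = {m1, m3, m5}
m0 ∉ Sat(AG E[recv U ¬recv]) = {m1, m3, m5}, so the formula does not hold at m0.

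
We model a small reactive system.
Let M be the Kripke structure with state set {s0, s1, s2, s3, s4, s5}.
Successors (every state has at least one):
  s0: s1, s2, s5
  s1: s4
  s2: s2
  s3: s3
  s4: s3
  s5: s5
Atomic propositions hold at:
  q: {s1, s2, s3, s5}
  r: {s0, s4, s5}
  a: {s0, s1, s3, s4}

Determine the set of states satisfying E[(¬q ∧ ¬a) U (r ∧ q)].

{s5}

Sat(¬q) = {s0, s4}
Sat(¬a) = {s2, s5}
Sat(¬q ∧ ¬a) = ∅
Sat(r ∧ q) = {s5}
E[(¬q ∧ ¬a) U (r ∧ q)]: least fixpoint, start Z0 = Sat((r ∧ q)) = {s5}, add states in Sat(¬q ∧ ¬a) with some successor in Z. Already a fixed point.
Sat(E[(¬q ∧ ¬a) U (r ∧ q)]) = {s5}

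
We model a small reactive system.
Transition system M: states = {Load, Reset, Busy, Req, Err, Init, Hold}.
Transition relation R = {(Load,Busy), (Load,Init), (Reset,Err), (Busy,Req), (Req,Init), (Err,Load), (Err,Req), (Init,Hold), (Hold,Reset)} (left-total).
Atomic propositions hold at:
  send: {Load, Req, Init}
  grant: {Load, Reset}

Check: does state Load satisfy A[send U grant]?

Yes

A[send U grant]: least fixpoint, start Z0 = Sat(grant) = {Load, Reset}, add states in Sat(send) with every successor in Z. Already a fixed point.
Sat(A[send U grant]) = {Load, Reset}
Load ∈ Sat(A[send U grant]) = {Load, Reset}, so the formula holds at Load.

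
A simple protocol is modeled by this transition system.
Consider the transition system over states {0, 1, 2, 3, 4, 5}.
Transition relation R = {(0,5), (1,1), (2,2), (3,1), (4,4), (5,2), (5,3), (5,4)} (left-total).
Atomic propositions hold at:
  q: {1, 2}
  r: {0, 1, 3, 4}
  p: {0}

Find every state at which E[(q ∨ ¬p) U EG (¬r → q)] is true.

{1, 2, 3, 4, 5}

Sat(¬p) = {1, 2, 3, 4, 5}
Sat(q ∨ ¬p) = {1, 2, 3, 4, 5}
Sat(¬r) = {2, 5}
Sat(¬r → q) = {0, 1, 2, 3, 4}
EG (¬r → q): greatest fixpoint, start Z0 = {0, 1, 2, 3, 4}, keep only states in Sat with some successor in Z. Z1 = {1, 2, 3, 4}; fixed.
Sat(EG (¬r → q)) = {1, 2, 3, 4}
E[(q ∨ ¬p) U EG (¬r → q)]: least fixpoint, start Z0 = Sat(EG (¬r → q)) = {1, 2, 3, 4}, add states in Sat(q ∨ ¬p) with some successor in Z. Z1 = {1, 2, 3, 4, 5}; fixed.
Sat(E[(q ∨ ¬p) U EG (¬r → q)]) = {1, 2, 3, 4, 5}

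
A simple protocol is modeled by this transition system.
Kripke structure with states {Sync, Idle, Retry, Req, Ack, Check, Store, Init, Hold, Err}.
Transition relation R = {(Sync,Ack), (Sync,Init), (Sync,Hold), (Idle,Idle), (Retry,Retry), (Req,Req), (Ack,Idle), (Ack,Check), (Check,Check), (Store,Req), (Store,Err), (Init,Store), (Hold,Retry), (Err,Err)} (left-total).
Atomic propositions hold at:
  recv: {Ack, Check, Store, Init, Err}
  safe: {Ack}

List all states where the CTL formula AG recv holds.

AG recv: greatest fixpoint, start Z0 = {Ack, Check, Store, Init, Err}, keep only states in Sat with every successor in Z. Z1 = {Check, Init, Err}; Z2 = {Check, Err}; fixed.
Sat(AG recv) = {Check, Err}

{Check, Err}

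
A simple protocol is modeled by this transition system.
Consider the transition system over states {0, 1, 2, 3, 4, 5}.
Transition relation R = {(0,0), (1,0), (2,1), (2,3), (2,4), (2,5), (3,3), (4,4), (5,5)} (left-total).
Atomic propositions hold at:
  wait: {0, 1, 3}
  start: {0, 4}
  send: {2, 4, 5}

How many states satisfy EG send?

EG send: greatest fixpoint, start Z0 = {2, 4, 5}, keep only states in Sat with some successor in Z. Already a fixed point.
Sat(EG send) = {2, 4, 5}
|Sat(EG send)| = |{2, 4, 5}| = 3.

3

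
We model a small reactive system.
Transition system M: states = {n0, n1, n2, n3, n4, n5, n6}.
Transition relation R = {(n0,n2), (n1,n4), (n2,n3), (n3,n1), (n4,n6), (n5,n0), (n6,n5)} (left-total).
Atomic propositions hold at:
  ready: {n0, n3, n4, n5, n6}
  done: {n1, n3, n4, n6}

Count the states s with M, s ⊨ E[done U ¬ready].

Sat(¬ready) = {n1, n2}
E[done U ¬ready]: least fixpoint, start Z0 = Sat(¬ready) = {n1, n2}, add states in Sat(done) with some successor in Z. Z1 = {n1, n2, n3}; fixed.
Sat(E[done U ¬ready]) = {n1, n2, n3}
|Sat(E[done U ¬ready])| = |{n1, n2, n3}| = 3.

3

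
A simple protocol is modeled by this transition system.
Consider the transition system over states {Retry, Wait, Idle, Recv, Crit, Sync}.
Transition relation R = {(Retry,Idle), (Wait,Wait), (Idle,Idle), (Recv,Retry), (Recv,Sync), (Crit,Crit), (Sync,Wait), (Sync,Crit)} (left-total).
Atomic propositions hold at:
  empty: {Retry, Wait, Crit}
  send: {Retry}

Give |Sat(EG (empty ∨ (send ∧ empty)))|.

2

Sat(send ∧ empty) = {Retry}
Sat(empty ∨ (send ∧ empty)) = {Retry, Wait, Crit}
EG (empty ∨ (send ∧ empty)): greatest fixpoint, start Z0 = {Retry, Wait, Crit}, keep only states in Sat with some successor in Z. Z1 = {Wait, Crit}; fixed.
Sat(EG (empty ∨ (send ∧ empty))) = {Wait, Crit}
|Sat(EG (empty ∨ (send ∧ empty)))| = |{Wait, Crit}| = 2.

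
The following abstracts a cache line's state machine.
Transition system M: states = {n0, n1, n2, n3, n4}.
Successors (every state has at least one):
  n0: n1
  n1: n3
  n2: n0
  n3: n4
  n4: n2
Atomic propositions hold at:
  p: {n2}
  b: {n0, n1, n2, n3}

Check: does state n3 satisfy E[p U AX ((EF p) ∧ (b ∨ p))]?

EF p: least fixpoint, start Z0 = {n2}, add states with some successor in Z. Z1 = {n2, n4}; Z2 = {n2, n3, n4}; Z3 = {n1, n2, n3, n4}; Z4 = {n0, n1, n2, n3, n4}; fixed.
Sat(EF p) = {n0, n1, n2, n3, n4}
Sat(b ∨ p) = {n0, n1, n2, n3}
Sat((EF p) ∧ (b ∨ p)) = {n0, n1, n2, n3}
Sat(AX ((EF p) ∧ (b ∨ p))) = {s : every successor in {n0, n1, n2, n3}} = {n0, n1, n2, n4}
E[p U AX ((EF p) ∧ (b ∨ p))]: least fixpoint, start Z0 = Sat(AX ((EF p) ∧ (b ∨ p))) = {n0, n1, n2, n4}, add states in Sat(p) with some successor in Z. Already a fixed point.
Sat(E[p U AX ((EF p) ∧ (b ∨ p))]) = {n0, n1, n2, n4}
n3 ∉ Sat(E[p U AX ((EF p) ∧ (b ∨ p))]) = {n0, n1, n2, n4}, so the formula does not hold at n3.

No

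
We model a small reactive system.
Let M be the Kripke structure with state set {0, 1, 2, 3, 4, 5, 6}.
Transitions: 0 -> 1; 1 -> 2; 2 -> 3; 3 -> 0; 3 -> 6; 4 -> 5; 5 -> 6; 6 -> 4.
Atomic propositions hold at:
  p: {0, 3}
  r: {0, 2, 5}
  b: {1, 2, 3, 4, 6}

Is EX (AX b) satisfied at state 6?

Sat(AX b) = {s : every successor in {1, 2, 3, 4, 6}} = {0, 1, 2, 5, 6}
Sat(EX (AX b)) = {s : some successor in {0, 1, 2, 5, 6}} = {0, 1, 3, 4, 5}
6 ∉ Sat(EX (AX b)) = {0, 1, 3, 4, 5}, so the formula does not hold at 6.

No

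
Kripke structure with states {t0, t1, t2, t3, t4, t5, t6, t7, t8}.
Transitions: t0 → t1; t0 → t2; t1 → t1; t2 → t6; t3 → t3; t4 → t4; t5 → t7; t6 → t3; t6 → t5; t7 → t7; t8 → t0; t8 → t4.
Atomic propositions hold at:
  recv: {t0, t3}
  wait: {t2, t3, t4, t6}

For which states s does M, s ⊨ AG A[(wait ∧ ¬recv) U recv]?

Sat(¬recv) = {t1, t2, t4, t5, t6, t7, t8}
Sat(wait ∧ ¬recv) = {t2, t4, t6}
A[(wait ∧ ¬recv) U recv]: least fixpoint, start Z0 = Sat(recv) = {t0, t3}, add states in Sat(wait ∧ ¬recv) with every successor in Z. Already a fixed point.
Sat(A[(wait ∧ ¬recv) U recv]) = {t0, t3}
AG A[(wait ∧ ¬recv) U recv]: greatest fixpoint, start Z0 = {t0, t3}, keep only states in Sat with every successor in Z. Z1 = {t3}; fixed.
Sat(AG A[(wait ∧ ¬recv) U recv]) = {t3}

{t3}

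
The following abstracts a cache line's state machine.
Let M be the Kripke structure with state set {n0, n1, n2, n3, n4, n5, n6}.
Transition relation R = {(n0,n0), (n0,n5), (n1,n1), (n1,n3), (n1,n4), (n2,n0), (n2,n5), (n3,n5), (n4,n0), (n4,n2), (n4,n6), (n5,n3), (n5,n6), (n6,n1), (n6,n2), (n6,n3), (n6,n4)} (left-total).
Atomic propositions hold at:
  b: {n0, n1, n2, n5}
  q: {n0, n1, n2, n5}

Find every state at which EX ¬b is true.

Sat(¬b) = {n3, n4, n6}
Sat(EX ¬b) = {s : some successor in {n3, n4, n6}} = {n1, n4, n5, n6}

{n1, n4, n5, n6}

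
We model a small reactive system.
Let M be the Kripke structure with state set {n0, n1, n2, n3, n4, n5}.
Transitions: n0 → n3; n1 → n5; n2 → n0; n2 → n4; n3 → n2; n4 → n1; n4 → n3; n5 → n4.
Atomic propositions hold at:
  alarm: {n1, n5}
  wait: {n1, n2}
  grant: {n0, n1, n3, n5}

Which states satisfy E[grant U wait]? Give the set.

E[grant U wait]: least fixpoint, start Z0 = Sat(wait) = {n1, n2}, add states in Sat(grant) with some successor in Z. Z1 = {n1, n2, n3}; Z2 = {n0, n1, n2, n3}; fixed.
Sat(E[grant U wait]) = {n0, n1, n2, n3}

{n0, n1, n2, n3}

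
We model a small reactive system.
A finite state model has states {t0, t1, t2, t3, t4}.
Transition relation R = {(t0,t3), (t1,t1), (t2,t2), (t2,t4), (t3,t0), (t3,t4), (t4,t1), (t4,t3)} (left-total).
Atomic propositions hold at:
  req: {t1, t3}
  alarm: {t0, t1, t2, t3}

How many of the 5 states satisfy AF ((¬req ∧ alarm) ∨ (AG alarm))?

3

Sat(¬req) = {t0, t2, t4}
Sat(¬req ∧ alarm) = {t0, t2}
AG alarm: greatest fixpoint, start Z0 = {t0, t1, t2, t3}, keep only states in Sat with every successor in Z. Z1 = {t0, t1}; Z2 = {t1}; fixed.
Sat(AG alarm) = {t1}
Sat((¬req ∧ alarm) ∨ (AG alarm)) = {t0, t1, t2}
AF ((¬req ∧ alarm) ∨ (AG alarm)): least fixpoint, start Z0 = {t0, t1, t2}, add states with every successor in Z. Already a fixed point.
Sat(AF ((¬req ∧ alarm) ∨ (AG alarm))) = {t0, t1, t2}
|Sat(AF ((¬req ∧ alarm) ∨ (AG alarm)))| = |{t0, t1, t2}| = 3.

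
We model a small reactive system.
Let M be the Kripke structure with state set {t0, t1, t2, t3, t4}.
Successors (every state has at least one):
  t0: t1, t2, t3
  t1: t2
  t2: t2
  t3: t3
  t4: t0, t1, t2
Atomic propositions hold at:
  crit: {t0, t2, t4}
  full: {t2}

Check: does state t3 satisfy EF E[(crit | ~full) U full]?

No

Sat(~full) = {t0, t1, t3, t4}
Sat(crit | ~full) = {t0, t1, t2, t3, t4}
E[(crit | ~full) U full]: least fixpoint, start Z0 = Sat(full) = {t2}, add states in Sat(crit | ~full) with some successor in Z. Z1 = {t0, t1, t2, t4}; fixed.
Sat(E[(crit | ~full) U full]) = {t0, t1, t2, t4}
EF E[(crit | ~full) U full]: least fixpoint, start Z0 = {t0, t1, t2, t4}, add states with some successor in Z. Already a fixed point.
Sat(EF E[(crit | ~full) U full]) = {t0, t1, t2, t4}
t3 ∉ Sat(EF E[(crit | ~full) U full]) = {t0, t1, t2, t4}, so the formula does not hold at t3.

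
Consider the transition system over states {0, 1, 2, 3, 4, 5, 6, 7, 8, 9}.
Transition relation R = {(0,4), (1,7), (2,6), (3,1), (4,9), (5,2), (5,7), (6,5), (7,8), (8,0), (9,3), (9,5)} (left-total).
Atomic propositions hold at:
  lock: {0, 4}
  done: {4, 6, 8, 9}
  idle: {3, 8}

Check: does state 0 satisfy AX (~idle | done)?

Yes

Sat(~idle) = {0, 1, 2, 4, 5, 6, 7, 9}
Sat(~idle | done) = {0, 1, 2, 4, 5, 6, 7, 8, 9}
Sat(AX (~idle | done)) = {s : every successor in {0, 1, 2, 4, 5, 6, 7, 8, 9}} = {0, 1, 2, 3, 4, 5, 6, 7, 8}
0 ∈ Sat(AX (~idle | done)) = {0, 1, 2, 3, 4, 5, 6, 7, 8}, so the formula holds at 0.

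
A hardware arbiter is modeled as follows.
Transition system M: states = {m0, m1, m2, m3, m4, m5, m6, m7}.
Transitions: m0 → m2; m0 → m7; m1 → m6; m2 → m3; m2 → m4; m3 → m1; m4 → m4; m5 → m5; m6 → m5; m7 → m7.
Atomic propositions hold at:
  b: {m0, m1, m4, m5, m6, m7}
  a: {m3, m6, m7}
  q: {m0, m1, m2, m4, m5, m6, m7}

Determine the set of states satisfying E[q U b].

E[q U b]: least fixpoint, start Z0 = Sat(b) = {m0, m1, m4, m5, m6, m7}, add states in Sat(q) with some successor in Z. Z1 = {m0, m1, m2, m4, m5, m6, m7}; fixed.
Sat(E[q U b]) = {m0, m1, m2, m4, m5, m6, m7}

{m0, m1, m2, m4, m5, m6, m7}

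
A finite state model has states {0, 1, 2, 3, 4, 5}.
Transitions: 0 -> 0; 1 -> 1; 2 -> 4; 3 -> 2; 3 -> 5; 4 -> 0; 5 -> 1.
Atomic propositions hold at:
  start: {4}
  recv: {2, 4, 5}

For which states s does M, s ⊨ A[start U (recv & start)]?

Sat(recv & start) = {4}
A[start U (recv & start)]: least fixpoint, start Z0 = Sat((recv & start)) = {4}, add states in Sat(start) with every successor in Z. Already a fixed point.
Sat(A[start U (recv & start)]) = {4}

{4}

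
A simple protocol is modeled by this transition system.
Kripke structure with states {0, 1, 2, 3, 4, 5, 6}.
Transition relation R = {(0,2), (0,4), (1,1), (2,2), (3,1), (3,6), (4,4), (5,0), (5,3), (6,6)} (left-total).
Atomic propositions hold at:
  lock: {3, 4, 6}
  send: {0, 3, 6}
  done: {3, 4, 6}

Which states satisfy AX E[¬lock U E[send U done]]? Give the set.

Sat(¬lock) = {0, 1, 2, 5}
E[send U done]: least fixpoint, start Z0 = Sat(done) = {3, 4, 6}, add states in Sat(send) with some successor in Z. Z1 = {0, 3, 4, 6}; fixed.
Sat(E[send U done]) = {0, 3, 4, 6}
E[¬lock U E[send U done]]: least fixpoint, start Z0 = Sat(E[send U done]) = {0, 3, 4, 6}, add states in Sat(¬lock) with some successor in Z. Z1 = {0, 3, 4, 5, 6}; fixed.
Sat(E[¬lock U E[send U done]]) = {0, 3, 4, 5, 6}
Sat(AX E[¬lock U E[send U done]]) = {s : every successor in {0, 3, 4, 5, 6}} = {4, 5, 6}

{4, 5, 6}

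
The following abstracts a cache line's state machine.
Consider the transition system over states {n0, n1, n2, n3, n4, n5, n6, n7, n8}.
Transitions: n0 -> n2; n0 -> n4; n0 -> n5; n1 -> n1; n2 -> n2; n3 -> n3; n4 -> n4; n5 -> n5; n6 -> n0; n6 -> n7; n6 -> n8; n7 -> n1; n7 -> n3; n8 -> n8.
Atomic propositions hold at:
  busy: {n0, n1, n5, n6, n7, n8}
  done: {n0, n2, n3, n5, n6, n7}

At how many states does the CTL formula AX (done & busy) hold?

Sat(done & busy) = {n0, n5, n6, n7}
Sat(AX (done & busy)) = {s : every successor in {n0, n5, n6, n7}} = {n5}
|Sat(AX (done & busy))| = |{n5}| = 1.

1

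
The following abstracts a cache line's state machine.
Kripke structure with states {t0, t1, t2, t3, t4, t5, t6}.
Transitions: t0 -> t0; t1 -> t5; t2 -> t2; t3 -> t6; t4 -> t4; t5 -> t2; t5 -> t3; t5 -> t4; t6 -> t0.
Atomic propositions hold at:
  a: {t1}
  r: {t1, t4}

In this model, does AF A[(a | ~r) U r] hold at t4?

Yes

Sat(~r) = {t0, t2, t3, t5, t6}
Sat(a | ~r) = {t0, t1, t2, t3, t5, t6}
A[(a | ~r) U r]: least fixpoint, start Z0 = Sat(r) = {t1, t4}, add states in Sat(a | ~r) with every successor in Z. Already a fixed point.
Sat(A[(a | ~r) U r]) = {t1, t4}
AF A[(a | ~r) U r]: least fixpoint, start Z0 = {t1, t4}, add states with every successor in Z. Already a fixed point.
Sat(AF A[(a | ~r) U r]) = {t1, t4}
t4 ∈ Sat(AF A[(a | ~r) U r]) = {t1, t4}, so the formula holds at t4.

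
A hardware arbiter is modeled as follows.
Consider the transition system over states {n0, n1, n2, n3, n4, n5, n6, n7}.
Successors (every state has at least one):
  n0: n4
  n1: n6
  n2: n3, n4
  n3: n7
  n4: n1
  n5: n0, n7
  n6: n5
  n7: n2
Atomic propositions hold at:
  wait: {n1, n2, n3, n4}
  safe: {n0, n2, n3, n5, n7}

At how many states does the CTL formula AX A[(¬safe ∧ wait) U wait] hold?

4

Sat(¬safe) = {n1, n4, n6}
Sat(¬safe ∧ wait) = {n1, n4}
A[(¬safe ∧ wait) U wait]: least fixpoint, start Z0 = Sat(wait) = {n1, n2, n3, n4}, add states in Sat(¬safe ∧ wait) with every successor in Z. Already a fixed point.
Sat(A[(¬safe ∧ wait) U wait]) = {n1, n2, n3, n4}
Sat(AX A[(¬safe ∧ wait) U wait]) = {s : every successor in {n1, n2, n3, n4}} = {n0, n2, n4, n7}
|Sat(AX A[(¬safe ∧ wait) U wait])| = |{n0, n2, n4, n7}| = 4.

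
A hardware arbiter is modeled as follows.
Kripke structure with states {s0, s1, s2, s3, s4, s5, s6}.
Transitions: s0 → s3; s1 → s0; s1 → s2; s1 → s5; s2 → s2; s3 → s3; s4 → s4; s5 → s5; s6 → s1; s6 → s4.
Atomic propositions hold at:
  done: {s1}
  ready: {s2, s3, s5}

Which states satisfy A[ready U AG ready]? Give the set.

AG ready: greatest fixpoint, start Z0 = {s2, s3, s5}, keep only states in Sat with every successor in Z. Already a fixed point.
Sat(AG ready) = {s2, s3, s5}
A[ready U AG ready]: least fixpoint, start Z0 = Sat(AG ready) = {s2, s3, s5}, add states in Sat(ready) with every successor in Z. Already a fixed point.
Sat(A[ready U AG ready]) = {s2, s3, s5}

{s2, s3, s5}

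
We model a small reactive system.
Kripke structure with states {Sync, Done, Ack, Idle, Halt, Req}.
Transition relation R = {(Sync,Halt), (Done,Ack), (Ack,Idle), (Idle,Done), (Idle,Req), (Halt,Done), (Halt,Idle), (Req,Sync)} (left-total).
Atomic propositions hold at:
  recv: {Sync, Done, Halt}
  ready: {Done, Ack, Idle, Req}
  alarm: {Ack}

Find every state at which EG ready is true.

{Done, Ack, Idle}

EG ready: greatest fixpoint, start Z0 = {Done, Ack, Idle, Req}, keep only states in Sat with some successor in Z. Z1 = {Done, Ack, Idle}; fixed.
Sat(EG ready) = {Done, Ack, Idle}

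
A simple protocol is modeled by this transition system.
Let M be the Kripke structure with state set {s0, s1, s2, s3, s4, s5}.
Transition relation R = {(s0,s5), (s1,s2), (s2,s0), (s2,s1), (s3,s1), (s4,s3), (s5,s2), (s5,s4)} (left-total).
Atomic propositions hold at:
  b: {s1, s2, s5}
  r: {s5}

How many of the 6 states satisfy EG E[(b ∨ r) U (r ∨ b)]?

3

Sat(b ∨ r) = {s1, s2, s5}
Sat(r ∨ b) = {s1, s2, s5}
E[(b ∨ r) U (r ∨ b)]: least fixpoint, start Z0 = Sat((r ∨ b)) = {s1, s2, s5}, add states in Sat(b ∨ r) with some successor in Z. Already a fixed point.
Sat(E[(b ∨ r) U (r ∨ b)]) = {s1, s2, s5}
EG E[(b ∨ r) U (r ∨ b)]: greatest fixpoint, start Z0 = {s1, s2, s5}, keep only states in Sat with some successor in Z. Already a fixed point.
Sat(EG E[(b ∨ r) U (r ∨ b)]) = {s1, s2, s5}
|Sat(EG E[(b ∨ r) U (r ∨ b)])| = |{s1, s2, s5}| = 3.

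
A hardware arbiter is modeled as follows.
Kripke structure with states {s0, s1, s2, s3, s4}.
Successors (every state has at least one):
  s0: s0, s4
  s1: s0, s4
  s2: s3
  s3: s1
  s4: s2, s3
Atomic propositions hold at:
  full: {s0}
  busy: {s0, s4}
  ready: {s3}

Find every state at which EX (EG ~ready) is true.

Sat(~ready) = {s0, s1, s2, s4}
EG ~ready: greatest fixpoint, start Z0 = {s0, s1, s2, s4}, keep only states in Sat with some successor in Z. Z1 = {s0, s1, s4}; Z2 = {s0, s1}; fixed.
Sat(EG ~ready) = {s0, s1}
Sat(EX (EG ~ready)) = {s : some successor in {s0, s1}} = {s0, s1, s3}

{s0, s1, s3}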